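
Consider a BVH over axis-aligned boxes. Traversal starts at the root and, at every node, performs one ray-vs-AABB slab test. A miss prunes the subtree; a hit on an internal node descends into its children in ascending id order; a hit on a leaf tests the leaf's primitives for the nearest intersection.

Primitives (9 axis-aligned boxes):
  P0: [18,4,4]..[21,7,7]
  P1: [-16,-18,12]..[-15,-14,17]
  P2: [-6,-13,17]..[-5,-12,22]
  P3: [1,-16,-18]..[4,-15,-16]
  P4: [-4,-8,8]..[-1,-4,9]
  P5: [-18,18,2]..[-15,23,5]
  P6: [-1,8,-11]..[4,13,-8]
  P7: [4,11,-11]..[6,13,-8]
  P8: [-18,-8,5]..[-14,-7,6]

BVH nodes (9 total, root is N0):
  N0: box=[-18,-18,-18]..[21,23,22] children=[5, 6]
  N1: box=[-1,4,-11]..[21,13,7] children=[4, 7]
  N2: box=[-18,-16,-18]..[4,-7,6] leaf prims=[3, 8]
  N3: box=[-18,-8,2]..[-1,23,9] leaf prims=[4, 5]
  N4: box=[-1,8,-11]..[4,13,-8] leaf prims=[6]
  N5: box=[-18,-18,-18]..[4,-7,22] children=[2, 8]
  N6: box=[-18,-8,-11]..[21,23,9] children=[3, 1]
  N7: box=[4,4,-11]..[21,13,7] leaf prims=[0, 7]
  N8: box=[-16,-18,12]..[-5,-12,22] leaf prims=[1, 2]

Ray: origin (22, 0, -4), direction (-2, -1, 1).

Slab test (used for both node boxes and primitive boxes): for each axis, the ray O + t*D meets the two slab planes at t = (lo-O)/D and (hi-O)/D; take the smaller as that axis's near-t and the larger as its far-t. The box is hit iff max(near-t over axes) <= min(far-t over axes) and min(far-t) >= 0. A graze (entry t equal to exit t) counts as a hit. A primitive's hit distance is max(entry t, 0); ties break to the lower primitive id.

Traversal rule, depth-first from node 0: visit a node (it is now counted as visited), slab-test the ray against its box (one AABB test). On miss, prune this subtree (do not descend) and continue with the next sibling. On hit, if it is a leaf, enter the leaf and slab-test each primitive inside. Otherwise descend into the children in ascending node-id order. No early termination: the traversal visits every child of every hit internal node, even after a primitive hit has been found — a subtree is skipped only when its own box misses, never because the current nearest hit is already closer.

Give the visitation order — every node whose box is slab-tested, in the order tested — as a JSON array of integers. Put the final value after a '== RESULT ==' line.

Walk:
N0 x:[1/2,20] y:[-23,18] z:[-14,26] -> hit [1/2,18], descend [5, 6]
  N5 x:[9,20] y:[7,18] z:[-14,26] -> hit [9,18], descend [2, 8]
    N2 x:[9,20] y:[7,16] z:[-14,10] -> hit [9,10] leaf, test {P3(miss), P8(miss)}
    N8 x:[27/2,19] y:[12,18] z:[16,26] -> hit [16,18] leaf, test {P1(miss), P2(miss)}
  N6 x:[1/2,20] y:[-23,8] z:[-7,13] -> hit [1/2,8], descend [1, 3]
    N1 x:[1/2,23/2] y:[-13,-4] z:[-7,11] -> miss, prune
    N3 x:[23/2,20] y:[-23,8] z:[6,13] -> miss, prune

Summary -> nodes [0, 5, 2, 8, 6, 1, 3]; box-tests=7; leaf-entries=2; first=miss

== RESULT ==
[0, 5, 2, 8, 6, 1, 3]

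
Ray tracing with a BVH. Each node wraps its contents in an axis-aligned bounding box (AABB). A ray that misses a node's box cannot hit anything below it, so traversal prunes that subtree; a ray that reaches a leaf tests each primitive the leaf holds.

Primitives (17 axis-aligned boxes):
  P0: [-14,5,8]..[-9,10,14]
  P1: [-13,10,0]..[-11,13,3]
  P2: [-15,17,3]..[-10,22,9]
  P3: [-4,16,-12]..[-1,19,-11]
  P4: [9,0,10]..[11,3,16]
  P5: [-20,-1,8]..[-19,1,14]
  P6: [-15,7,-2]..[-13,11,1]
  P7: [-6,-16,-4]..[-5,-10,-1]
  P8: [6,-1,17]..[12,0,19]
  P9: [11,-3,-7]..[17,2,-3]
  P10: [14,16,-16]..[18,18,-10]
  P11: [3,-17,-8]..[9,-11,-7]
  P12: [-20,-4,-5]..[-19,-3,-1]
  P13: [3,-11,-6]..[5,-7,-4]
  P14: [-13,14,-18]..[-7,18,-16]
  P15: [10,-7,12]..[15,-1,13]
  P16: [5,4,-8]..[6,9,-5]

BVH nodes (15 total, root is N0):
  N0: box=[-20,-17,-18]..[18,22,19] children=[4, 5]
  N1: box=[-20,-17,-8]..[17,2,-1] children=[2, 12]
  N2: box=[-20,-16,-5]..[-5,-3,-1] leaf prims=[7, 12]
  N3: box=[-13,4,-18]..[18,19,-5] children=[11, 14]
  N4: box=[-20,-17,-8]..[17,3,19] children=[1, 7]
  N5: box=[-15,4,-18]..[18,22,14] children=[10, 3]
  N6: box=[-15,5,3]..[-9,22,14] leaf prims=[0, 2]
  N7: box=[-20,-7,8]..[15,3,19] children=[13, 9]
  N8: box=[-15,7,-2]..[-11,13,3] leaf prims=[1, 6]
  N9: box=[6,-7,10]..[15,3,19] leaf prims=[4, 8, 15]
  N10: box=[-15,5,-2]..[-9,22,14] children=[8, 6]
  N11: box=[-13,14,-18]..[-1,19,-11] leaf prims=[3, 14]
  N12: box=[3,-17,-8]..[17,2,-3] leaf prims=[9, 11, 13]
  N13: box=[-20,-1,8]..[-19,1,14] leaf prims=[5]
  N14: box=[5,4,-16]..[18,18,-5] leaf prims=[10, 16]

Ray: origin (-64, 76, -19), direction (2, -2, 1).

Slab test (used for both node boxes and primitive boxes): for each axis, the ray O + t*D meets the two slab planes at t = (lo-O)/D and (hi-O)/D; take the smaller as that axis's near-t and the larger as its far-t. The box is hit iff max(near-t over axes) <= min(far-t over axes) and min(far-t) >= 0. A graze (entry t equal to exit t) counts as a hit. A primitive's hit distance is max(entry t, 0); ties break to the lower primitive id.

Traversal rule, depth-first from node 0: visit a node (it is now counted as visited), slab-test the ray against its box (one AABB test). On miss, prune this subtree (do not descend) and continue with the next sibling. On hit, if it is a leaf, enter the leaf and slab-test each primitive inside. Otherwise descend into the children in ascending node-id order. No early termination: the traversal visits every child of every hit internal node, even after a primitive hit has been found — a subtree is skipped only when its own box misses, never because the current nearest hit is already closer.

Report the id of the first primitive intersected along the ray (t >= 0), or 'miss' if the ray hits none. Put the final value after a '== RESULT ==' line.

Traverse from the root:
N0 x:[22,41] y:[27,93/2] z:[1,38] -> hit [27,38], descend [4, 5]
  N4 x:[22,81/2] y:[73/2,93/2] z:[11,38] -> hit [73/2,38], descend [1, 7]
    N1 x:[22,81/2] y:[37,93/2] z:[11,18] -> miss, prune
    N7 x:[22,79/2] y:[73/2,83/2] z:[27,38] -> hit [73/2,38], descend [9, 13]
      N9 x:[35,79/2] y:[73/2,83/2] z:[29,38] -> hit [73/2,38] leaf, test {P4(miss), P8@t=38, P15(miss)}
      N13 x:[22,45/2] y:[75/2,77/2] z:[27,33] -> miss, prune
  N5 x:[49/2,41] y:[27,36] z:[1,33] -> hit [27,33], descend [3, 10]
    N3 x:[51/2,41] y:[57/2,36] z:[1,14] -> miss, prune
    N10 x:[49/2,55/2] y:[27,71/2] z:[17,33] -> hit [27,55/2], descend [6, 8]
      N6 x:[49/2,55/2] y:[27,71/2] z:[22,33] -> hit [27,55/2] leaf, test {P0(miss), P2@t=27}
      N8 x:[49/2,53/2] y:[63/2,69/2] z:[17,22] -> miss, prune

Visited [0, 4, 1, 7, 9, 13, 5, 3, 10, 6, 8]. Tests: 11 box, 2 leaf. Nearest: P2.

== RESULT ==
2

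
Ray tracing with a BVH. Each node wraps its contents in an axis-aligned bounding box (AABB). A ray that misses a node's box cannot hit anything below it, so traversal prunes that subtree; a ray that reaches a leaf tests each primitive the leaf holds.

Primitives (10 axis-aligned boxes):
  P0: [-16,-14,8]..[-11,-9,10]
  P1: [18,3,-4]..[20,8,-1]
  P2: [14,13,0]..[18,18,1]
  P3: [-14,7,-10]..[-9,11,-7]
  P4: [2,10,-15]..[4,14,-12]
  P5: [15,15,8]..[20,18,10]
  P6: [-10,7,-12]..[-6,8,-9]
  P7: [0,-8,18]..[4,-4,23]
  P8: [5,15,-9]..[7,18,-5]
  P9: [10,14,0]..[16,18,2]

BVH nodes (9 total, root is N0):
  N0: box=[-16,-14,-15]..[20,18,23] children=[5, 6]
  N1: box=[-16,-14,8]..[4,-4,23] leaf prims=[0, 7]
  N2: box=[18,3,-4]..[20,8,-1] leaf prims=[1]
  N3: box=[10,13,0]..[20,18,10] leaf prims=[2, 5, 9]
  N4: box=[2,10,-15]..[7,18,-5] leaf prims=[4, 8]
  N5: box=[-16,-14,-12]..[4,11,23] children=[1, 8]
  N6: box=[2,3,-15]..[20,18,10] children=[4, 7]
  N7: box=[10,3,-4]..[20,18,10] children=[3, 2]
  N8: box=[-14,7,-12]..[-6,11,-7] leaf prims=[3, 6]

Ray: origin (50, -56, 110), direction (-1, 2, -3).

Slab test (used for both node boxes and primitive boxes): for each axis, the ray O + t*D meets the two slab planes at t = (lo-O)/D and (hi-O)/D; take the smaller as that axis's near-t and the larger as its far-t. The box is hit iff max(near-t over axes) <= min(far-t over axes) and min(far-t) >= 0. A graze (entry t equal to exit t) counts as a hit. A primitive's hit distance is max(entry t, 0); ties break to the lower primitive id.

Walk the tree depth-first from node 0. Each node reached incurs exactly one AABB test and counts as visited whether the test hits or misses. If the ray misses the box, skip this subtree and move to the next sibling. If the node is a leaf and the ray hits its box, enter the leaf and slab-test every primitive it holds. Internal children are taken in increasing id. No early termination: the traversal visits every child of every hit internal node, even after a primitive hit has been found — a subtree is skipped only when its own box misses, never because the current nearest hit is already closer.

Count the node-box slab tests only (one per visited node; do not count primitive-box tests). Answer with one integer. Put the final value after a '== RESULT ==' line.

Walk:
N0 x:[30,66] y:[21,37] z:[29,125/3] -> hit [30,37], descend [5, 6]
  N5 x:[46,66] y:[21,67/2] z:[29,122/3] -> miss, prune
  N6 x:[30,48] y:[59/2,37] z:[100/3,125/3] -> hit [100/3,37], descend [4, 7]
    N4 x:[43,48] y:[33,37] z:[115/3,125/3] -> miss, prune
    N7 x:[30,40] y:[59/2,37] z:[100/3,38] -> hit [100/3,37], descend [2, 3]
      N2 x:[30,32] y:[59/2,32] z:[37,38] -> miss, prune
      N3 x:[30,40] y:[69/2,37] z:[100/3,110/3] -> hit [69/2,110/3] leaf, test {P2(miss), P5(miss), P9@t=36}

Visited [0, 5, 6, 4, 7, 2, 3]. Tests: 7 box, 1 leaf. Nearest: P9.

== RESULT ==
7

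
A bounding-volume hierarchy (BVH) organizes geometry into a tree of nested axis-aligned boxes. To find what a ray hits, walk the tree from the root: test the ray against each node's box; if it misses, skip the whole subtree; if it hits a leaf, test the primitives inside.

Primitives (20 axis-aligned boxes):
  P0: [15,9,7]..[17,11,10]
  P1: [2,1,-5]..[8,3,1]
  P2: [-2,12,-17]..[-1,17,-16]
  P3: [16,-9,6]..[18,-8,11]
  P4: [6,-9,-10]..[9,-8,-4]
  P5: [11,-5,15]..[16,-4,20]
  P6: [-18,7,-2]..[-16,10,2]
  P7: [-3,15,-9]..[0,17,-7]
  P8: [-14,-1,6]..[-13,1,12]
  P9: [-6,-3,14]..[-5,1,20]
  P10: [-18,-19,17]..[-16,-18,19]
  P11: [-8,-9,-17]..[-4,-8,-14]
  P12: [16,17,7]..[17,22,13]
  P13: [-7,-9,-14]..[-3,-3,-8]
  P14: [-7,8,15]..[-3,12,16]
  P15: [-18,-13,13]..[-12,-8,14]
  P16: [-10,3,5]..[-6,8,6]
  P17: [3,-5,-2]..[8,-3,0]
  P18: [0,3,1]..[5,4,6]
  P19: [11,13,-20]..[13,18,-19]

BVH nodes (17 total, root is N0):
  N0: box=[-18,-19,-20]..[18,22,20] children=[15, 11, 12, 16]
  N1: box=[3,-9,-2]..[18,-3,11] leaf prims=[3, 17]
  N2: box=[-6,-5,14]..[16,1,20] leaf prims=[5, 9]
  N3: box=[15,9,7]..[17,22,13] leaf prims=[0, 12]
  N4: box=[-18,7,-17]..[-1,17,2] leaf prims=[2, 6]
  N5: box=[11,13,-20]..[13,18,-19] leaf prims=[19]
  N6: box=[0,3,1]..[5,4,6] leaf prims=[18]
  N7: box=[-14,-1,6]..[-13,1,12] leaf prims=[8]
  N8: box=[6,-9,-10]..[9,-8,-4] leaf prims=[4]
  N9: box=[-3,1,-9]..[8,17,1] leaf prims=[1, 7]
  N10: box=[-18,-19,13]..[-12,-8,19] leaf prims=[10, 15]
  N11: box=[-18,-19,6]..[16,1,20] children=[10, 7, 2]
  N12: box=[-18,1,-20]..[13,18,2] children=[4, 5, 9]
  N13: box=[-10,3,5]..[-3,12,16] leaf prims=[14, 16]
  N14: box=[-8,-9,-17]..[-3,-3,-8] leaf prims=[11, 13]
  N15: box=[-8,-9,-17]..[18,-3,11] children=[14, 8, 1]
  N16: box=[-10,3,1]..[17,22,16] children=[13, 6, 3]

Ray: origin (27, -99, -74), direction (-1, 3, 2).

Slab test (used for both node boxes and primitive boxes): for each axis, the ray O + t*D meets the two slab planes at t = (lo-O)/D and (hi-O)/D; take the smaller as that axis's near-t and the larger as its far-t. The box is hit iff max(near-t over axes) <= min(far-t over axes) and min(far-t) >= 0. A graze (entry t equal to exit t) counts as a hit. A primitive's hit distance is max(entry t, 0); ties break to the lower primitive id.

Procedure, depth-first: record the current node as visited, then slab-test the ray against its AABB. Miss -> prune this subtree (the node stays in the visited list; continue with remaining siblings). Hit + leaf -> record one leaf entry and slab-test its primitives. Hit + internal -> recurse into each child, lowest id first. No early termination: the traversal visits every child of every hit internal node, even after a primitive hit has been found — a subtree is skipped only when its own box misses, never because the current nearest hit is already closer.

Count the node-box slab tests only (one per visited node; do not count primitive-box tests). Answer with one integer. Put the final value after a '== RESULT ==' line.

Trace the traversal:
N0 x:[9,45] y:[80/3,121/3] z:[27,47] -> hit [27,121/3], descend [11, 12, 15, 16]
  N11 x:[11,45] y:[80/3,100/3] z:[40,47] -> miss, prune
  N12 x:[14,45] y:[100/3,39] z:[27,38] -> hit [100/3,38], descend [4, 5, 9]
    N4 x:[28,45] y:[106/3,116/3] z:[57/2,38] -> hit [106/3,38] leaf, test {P2(miss), P6(miss)}
    N5 x:[14,16] y:[112/3,39] z:[27,55/2] -> miss, prune
    N9 x:[19,30] y:[100/3,116/3] z:[65/2,75/2] -> miss, prune
  N15 x:[9,35] y:[30,32] z:[57/2,85/2] -> hit [30,32], descend [1, 8, 14]
    N1 x:[9,24] y:[30,32] z:[36,85/2] -> miss, prune
    N8 x:[18,21] y:[30,91/3] z:[32,35] -> miss, prune
    N14 x:[30,35] y:[30,32] z:[57/2,33] -> hit [30,32] leaf, test {P11(miss), P13@t=30}
  N16 x:[10,37] y:[34,121/3] z:[75/2,45] -> miss, prune

Visited [0, 11, 12, 4, 5, 9, 15, 1, 8, 14, 16]. Tests: 11 box, 2 leaf. Nearest: P13.

== RESULT ==
11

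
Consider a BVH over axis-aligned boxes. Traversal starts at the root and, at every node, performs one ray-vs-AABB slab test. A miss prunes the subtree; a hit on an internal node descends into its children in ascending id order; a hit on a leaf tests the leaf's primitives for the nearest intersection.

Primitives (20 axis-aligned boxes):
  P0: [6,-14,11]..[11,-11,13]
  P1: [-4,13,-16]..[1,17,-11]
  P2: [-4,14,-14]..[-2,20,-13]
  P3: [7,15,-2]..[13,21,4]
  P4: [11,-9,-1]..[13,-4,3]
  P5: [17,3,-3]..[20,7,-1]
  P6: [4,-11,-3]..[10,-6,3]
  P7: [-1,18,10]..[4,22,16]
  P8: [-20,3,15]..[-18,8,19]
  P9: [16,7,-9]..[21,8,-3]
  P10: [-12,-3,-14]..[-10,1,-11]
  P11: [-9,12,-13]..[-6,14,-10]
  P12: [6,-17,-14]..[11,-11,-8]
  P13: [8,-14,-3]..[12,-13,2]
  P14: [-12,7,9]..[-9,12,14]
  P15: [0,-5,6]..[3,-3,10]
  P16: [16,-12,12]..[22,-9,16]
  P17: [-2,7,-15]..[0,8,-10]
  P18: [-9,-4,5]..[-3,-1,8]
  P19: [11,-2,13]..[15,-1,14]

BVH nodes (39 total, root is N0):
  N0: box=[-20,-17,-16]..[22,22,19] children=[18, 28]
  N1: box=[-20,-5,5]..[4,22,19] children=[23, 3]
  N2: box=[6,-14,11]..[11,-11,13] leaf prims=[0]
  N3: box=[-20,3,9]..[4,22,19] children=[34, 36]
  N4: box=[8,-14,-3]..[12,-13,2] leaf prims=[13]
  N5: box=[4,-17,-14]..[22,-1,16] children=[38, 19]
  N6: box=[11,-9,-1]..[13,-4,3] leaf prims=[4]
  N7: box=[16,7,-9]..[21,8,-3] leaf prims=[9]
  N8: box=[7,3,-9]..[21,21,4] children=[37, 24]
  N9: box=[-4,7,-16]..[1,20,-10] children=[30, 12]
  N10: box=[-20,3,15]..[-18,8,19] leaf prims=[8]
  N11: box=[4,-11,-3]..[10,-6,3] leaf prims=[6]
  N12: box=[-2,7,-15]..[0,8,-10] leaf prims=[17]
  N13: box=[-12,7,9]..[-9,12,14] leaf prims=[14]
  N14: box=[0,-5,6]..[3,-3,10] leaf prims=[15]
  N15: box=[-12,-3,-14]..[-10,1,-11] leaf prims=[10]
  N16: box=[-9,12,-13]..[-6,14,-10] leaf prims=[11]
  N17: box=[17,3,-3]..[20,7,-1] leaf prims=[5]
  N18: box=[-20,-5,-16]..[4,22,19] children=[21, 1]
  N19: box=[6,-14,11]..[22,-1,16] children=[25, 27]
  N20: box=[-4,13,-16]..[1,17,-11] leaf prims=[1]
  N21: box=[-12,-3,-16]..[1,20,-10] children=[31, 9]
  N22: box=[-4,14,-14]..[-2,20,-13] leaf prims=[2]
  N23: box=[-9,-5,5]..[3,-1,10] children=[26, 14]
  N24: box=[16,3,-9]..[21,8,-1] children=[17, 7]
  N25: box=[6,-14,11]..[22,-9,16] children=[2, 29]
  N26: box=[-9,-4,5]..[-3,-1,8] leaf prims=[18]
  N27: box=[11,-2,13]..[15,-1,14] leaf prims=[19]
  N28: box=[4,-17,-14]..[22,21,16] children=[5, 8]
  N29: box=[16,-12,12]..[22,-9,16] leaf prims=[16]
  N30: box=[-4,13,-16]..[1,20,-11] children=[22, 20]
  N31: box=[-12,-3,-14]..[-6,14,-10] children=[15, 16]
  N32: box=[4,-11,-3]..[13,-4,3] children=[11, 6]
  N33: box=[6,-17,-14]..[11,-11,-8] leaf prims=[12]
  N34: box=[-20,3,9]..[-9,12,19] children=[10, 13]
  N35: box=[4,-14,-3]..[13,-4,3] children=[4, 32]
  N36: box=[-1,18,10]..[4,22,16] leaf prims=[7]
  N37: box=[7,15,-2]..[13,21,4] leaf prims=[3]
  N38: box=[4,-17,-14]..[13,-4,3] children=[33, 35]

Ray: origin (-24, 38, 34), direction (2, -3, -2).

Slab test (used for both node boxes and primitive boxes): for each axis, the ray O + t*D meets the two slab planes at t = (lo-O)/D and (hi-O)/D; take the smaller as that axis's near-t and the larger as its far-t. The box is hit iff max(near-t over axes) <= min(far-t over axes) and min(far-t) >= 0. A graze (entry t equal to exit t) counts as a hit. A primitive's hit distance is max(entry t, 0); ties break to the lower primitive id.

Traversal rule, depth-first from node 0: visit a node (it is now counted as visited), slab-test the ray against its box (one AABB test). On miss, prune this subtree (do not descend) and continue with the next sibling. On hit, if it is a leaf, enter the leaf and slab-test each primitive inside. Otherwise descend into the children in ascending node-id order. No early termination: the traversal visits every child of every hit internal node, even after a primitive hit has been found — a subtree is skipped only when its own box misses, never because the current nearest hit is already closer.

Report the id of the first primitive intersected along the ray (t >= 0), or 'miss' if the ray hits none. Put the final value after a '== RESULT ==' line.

Traverse from the root:
N0 x:[2,23] y:[16/3,55/3] z:[15/2,25] -> hit [15/2,55/3], descend [18, 28]
  N18 x:[2,14] y:[16/3,43/3] z:[15/2,25] -> hit [15/2,14], descend [1, 21]
    N1 x:[2,14] y:[16/3,43/3] z:[15/2,29/2] -> hit [15/2,14], descend [3, 23]
      N3 x:[2,14] y:[16/3,35/3] z:[15/2,25/2] -> hit [15/2,35/3], descend [34, 36]
        N34 x:[2,15/2] y:[26/3,35/3] z:[15/2,25/2] -> miss, prune
        N36 x:[23/2,14] y:[16/3,20/3] z:[9,12] -> miss, prune
      N23 x:[15/2,27/2] y:[13,43/3] z:[12,29/2] -> hit [13,27/2], descend [14, 26]
        N14 x:[12,27/2] y:[41/3,43/3] z:[12,14] -> miss, prune
        N26 x:[15/2,21/2] y:[13,14] z:[13,29/2] -> miss, prune
    N21 x:[6,25/2] y:[6,41/3] z:[22,25] -> miss, prune
  N28 x:[14,23] y:[17/3,55/3] z:[9,24] -> hit [14,55/3], descend [5, 8]
    N5 x:[14,23] y:[13,55/3] z:[9,24] -> hit [14,55/3], descend [19, 38]
      N19 x:[15,23] y:[13,52/3] z:[9,23/2] -> miss, prune
      N38 x:[14,37/2] y:[14,55/3] z:[31/2,24] -> hit [31/2,55/3], descend [33, 35]
        N33 x:[15,35/2] y:[49/3,55/3] z:[21,24] -> miss, prune
        N35 x:[14,37/2] y:[14,52/3] z:[31/2,37/2] -> hit [31/2,52/3], descend [4, 32]
          N4 x:[16,18] y:[17,52/3] z:[16,37/2] -> hit [17,52/3] leaf, test {P13@t=17}
          N32 x:[14,37/2] y:[14,49/3] z:[31/2,37/2] -> hit [31/2,49/3], descend [6, 11]
            N6 x:[35/2,37/2] y:[14,47/3] z:[31/2,35/2] -> miss, prune
            N11 x:[14,17] y:[44/3,49/3] z:[31/2,37/2] -> hit [31/2,49/3] leaf, test {P6@t=31/2}
    N8 x:[31/2,45/2] y:[17/3,35/3] z:[15,43/2] -> miss, prune

Summary -> nodes [0, 18, 1, 3, 34, 36, 23, 14, 26, 21, 28, 5, 19, 38, 33, 35, 4, 32, 6, 11, 8]; box-tests=21; leaf-entries=2; first=P6

== RESULT ==
6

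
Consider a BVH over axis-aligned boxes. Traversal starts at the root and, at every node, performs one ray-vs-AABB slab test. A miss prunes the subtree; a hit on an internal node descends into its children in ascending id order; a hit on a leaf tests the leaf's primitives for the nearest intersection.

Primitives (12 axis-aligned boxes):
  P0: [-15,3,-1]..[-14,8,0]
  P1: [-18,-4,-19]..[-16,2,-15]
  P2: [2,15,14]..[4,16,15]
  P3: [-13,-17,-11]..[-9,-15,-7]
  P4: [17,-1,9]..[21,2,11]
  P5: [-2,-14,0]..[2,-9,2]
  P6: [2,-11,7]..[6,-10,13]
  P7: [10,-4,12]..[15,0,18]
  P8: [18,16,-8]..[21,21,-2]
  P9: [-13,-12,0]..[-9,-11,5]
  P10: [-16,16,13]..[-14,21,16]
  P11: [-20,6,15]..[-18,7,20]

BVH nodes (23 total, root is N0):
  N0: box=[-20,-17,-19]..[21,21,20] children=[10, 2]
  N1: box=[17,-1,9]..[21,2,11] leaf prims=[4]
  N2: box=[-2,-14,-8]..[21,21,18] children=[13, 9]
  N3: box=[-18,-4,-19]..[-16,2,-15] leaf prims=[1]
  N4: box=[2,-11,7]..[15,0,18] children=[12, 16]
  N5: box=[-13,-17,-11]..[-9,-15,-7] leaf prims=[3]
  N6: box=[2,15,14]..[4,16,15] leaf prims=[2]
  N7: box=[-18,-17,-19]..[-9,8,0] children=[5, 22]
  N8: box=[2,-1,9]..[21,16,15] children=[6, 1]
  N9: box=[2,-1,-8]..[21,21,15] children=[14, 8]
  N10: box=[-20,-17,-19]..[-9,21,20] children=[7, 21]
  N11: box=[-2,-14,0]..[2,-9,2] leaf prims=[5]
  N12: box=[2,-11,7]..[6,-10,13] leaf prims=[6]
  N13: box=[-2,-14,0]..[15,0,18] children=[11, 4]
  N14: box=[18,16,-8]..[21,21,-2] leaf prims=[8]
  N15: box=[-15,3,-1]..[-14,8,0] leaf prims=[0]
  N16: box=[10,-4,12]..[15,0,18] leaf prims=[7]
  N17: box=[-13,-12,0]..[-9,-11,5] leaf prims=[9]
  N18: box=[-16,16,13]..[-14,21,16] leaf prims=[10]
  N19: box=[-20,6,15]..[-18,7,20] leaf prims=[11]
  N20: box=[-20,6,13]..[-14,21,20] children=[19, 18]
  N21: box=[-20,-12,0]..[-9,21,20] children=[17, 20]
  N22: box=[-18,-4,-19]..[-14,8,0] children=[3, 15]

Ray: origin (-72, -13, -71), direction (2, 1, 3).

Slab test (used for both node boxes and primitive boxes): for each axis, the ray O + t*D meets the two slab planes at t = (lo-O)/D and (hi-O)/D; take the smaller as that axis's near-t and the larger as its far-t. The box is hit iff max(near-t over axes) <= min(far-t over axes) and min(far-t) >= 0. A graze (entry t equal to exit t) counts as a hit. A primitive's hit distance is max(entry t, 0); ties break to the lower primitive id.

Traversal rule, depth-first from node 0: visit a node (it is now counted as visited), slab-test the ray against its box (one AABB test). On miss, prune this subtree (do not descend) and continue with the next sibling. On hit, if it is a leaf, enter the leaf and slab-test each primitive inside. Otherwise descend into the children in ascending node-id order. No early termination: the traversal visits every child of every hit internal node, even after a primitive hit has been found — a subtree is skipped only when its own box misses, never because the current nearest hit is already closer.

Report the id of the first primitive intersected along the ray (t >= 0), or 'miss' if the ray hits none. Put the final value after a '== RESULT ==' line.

Walk:
N0 x:[26,93/2] y:[-4,34] z:[52/3,91/3] -> hit [26,91/3], descend [2, 10]
  N2 x:[35,93/2] y:[-1,34] z:[21,89/3] -> miss, prune
  N10 x:[26,63/2] y:[-4,34] z:[52/3,91/3] -> hit [26,91/3], descend [7, 21]
    N7 x:[27,63/2] y:[-4,21] z:[52/3,71/3] -> miss, prune
    N21 x:[26,63/2] y:[1,34] z:[71/3,91/3] -> hit [26,91/3], descend [17, 20]
      N17 x:[59/2,63/2] y:[1,2] z:[71/3,76/3] -> miss, prune
      N20 x:[26,29] y:[19,34] z:[28,91/3] -> hit [28,29], descend [18, 19]
        N18 x:[28,29] y:[29,34] z:[28,29] -> hit [29,29] leaf, test {P10@t=29}
        N19 x:[26,27] y:[19,20] z:[86/3,91/3] -> miss, prune

Summary -> nodes [0, 2, 10, 7, 21, 17, 20, 18, 19]; box-tests=9; leaf-entries=1; first=P10

== RESULT ==
10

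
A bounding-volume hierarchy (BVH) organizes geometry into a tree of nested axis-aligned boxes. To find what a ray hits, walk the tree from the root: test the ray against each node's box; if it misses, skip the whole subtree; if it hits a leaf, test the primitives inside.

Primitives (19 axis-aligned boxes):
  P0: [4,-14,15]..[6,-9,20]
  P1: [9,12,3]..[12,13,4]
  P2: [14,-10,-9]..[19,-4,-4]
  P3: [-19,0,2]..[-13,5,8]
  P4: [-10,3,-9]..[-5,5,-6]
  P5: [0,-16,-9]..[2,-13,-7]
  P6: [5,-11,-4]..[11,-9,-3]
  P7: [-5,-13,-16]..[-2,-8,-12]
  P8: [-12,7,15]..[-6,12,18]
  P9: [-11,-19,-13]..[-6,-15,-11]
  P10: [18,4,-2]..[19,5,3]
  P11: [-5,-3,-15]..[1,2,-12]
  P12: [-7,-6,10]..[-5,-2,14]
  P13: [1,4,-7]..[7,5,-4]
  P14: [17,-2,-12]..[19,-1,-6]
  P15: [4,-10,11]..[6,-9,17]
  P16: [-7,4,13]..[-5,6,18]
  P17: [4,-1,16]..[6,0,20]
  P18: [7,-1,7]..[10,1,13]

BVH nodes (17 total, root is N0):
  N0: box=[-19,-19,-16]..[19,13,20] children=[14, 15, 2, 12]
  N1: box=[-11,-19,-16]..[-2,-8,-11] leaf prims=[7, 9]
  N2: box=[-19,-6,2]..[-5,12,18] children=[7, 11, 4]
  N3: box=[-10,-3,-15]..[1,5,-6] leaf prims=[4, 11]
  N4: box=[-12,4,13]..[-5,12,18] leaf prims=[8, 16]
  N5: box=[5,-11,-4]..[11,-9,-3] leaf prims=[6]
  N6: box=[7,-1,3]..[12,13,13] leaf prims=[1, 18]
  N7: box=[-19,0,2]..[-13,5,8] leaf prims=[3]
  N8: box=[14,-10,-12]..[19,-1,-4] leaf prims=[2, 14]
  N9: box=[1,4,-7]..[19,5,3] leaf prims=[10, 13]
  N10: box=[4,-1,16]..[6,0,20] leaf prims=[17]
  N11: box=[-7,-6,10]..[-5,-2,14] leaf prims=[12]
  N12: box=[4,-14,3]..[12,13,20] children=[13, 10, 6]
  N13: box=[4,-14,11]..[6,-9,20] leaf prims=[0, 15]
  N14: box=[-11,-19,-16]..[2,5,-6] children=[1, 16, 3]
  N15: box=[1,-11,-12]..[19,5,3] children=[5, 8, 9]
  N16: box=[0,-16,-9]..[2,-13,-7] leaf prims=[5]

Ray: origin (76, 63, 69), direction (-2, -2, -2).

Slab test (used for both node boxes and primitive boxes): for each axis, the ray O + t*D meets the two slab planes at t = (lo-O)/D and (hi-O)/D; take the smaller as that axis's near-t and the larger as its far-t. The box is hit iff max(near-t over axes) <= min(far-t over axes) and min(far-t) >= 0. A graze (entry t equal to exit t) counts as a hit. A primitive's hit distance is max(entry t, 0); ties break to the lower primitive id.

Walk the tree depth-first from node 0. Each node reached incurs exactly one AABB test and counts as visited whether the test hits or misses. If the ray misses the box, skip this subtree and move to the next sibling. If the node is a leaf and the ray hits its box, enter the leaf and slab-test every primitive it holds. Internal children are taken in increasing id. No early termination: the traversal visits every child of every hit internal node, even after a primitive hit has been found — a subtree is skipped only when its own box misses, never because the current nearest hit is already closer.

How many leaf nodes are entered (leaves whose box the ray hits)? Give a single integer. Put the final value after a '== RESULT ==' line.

Walk:
N0 x:[57/2,95/2] y:[25,41] z:[49/2,85/2] -> hit [57/2,41], descend [2, 12, 14, 15]
  N2 x:[81/2,95/2] y:[51/2,69/2] z:[51/2,67/2] -> miss, prune
  N12 x:[32,36] y:[25,77/2] z:[49/2,33] -> hit [32,33], descend [6, 10, 13]
    N6 x:[32,69/2] y:[25,32] z:[28,33] -> hit [32,32] leaf, test {P1(miss), P18(miss)}
    N10 x:[35,36] y:[63/2,32] z:[49/2,53/2] -> miss, prune
    N13 x:[35,36] y:[36,77/2] z:[49/2,29] -> miss, prune
  N14 x:[37,87/2] y:[29,41] z:[75/2,85/2] -> hit [75/2,41], descend [1, 3, 16]
    N1 x:[39,87/2] y:[71/2,41] z:[40,85/2] -> hit [40,41] leaf, test {P7(miss), P9@t=41}
    N3 x:[75/2,43] y:[29,33] z:[75/2,42] -> miss, prune
    N16 x:[37,38] y:[38,79/2] z:[38,39] -> hit [38,38] leaf, test {P5@t=38}
  N15 x:[57/2,75/2] y:[29,37] z:[33,81/2] -> hit [33,37], descend [5, 8, 9]
    N5 x:[65/2,71/2] y:[36,37] z:[36,73/2] -> miss, prune
    N8 x:[57/2,31] y:[32,73/2] z:[73/2,81/2] -> miss, prune
    N9 x:[57/2,75/2] y:[29,59/2] z:[33,38] -> miss, prune

14 AABB tests over nodes [0, 2, 12, 6, 10, 13, 14, 1, 3, 16, 15, 5, 8, 9]; 3 leaves entered; closest P5.

== RESULT ==
3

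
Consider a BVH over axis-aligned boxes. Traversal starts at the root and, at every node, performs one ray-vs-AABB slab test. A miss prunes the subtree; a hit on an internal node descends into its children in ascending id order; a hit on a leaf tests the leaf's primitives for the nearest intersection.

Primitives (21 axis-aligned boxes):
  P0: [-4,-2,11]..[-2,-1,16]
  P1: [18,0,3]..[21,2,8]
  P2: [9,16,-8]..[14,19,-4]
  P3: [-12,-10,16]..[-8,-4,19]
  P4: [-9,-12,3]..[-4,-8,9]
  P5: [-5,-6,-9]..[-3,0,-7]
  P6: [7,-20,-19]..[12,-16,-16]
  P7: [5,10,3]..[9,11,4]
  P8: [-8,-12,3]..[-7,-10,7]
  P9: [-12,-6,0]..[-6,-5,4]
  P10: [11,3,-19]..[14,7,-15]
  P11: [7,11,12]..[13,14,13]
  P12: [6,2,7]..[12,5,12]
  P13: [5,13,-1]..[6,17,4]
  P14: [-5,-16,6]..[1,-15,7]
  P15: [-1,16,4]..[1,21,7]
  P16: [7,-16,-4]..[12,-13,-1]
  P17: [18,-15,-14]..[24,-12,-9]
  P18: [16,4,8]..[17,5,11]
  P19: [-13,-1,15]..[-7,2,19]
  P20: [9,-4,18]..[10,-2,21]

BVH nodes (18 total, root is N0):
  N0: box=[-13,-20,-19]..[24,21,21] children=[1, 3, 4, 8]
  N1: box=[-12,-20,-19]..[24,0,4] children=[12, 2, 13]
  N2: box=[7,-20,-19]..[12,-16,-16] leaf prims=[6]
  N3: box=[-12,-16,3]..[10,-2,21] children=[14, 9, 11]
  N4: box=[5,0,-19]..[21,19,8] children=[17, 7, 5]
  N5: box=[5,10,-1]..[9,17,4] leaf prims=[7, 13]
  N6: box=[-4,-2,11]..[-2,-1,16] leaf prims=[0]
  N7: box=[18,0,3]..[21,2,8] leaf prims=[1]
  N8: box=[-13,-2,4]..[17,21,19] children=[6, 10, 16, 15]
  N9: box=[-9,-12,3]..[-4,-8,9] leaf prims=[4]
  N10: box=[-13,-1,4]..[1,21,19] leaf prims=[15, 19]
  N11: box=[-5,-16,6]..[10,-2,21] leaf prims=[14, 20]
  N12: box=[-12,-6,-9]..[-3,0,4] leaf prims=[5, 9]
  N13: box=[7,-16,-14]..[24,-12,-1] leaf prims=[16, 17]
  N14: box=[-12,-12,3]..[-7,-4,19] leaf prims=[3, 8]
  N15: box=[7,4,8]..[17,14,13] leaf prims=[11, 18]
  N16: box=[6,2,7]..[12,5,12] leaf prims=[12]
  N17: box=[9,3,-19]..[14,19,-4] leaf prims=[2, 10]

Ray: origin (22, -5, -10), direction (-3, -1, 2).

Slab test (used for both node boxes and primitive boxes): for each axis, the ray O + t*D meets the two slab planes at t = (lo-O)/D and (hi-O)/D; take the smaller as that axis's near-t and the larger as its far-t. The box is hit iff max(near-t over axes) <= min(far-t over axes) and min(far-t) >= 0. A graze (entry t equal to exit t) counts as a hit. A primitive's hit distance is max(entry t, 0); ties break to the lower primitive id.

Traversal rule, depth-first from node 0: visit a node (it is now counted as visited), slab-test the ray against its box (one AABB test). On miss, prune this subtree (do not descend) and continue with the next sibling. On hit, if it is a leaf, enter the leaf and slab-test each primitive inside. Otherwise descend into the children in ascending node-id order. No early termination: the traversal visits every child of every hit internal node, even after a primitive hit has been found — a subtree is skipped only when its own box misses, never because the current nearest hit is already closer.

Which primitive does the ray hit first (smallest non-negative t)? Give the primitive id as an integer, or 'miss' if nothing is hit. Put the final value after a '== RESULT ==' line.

Traverse from the root:
N0 x:[-2/3,35/3] y:[-26,15] z:[-9/2,31/2] -> hit [-2/3,35/3], descend [1, 3, 4, 8]
  N1 x:[-2/3,34/3] y:[-5,15] z:[-9/2,7] -> hit [-2/3,7], descend [2, 12, 13]
    N2 x:[10/3,5] y:[11,15] z:[-9/2,-3] -> miss, prune
    N12 x:[25/3,34/3] y:[-5,1] z:[1/2,7] -> miss, prune
    N13 x:[-2/3,5] y:[7,11] z:[-2,9/2] -> miss, prune
  N3 x:[4,34/3] y:[-3,11] z:[13/2,31/2] -> hit [13/2,11], descend [9, 11, 14]
    N9 x:[26/3,31/3] y:[3,7] z:[13/2,19/2] -> miss, prune
    N11 x:[4,9] y:[-3,11] z:[8,31/2] -> hit [8,9] leaf, test {P14(miss), P20(miss)}
    N14 x:[29/3,34/3] y:[-1,7] z:[13/2,29/2] -> miss, prune
  N4 x:[1/3,17/3] y:[-24,-5] z:[-9/2,9] -> miss, prune
  N8 x:[5/3,35/3] y:[-26,-3] z:[7,29/2] -> miss, prune

Summary -> nodes [0, 1, 2, 12, 13, 3, 9, 11, 14, 4, 8]; box-tests=11; leaf-entries=1; first=miss

== RESULT ==
miss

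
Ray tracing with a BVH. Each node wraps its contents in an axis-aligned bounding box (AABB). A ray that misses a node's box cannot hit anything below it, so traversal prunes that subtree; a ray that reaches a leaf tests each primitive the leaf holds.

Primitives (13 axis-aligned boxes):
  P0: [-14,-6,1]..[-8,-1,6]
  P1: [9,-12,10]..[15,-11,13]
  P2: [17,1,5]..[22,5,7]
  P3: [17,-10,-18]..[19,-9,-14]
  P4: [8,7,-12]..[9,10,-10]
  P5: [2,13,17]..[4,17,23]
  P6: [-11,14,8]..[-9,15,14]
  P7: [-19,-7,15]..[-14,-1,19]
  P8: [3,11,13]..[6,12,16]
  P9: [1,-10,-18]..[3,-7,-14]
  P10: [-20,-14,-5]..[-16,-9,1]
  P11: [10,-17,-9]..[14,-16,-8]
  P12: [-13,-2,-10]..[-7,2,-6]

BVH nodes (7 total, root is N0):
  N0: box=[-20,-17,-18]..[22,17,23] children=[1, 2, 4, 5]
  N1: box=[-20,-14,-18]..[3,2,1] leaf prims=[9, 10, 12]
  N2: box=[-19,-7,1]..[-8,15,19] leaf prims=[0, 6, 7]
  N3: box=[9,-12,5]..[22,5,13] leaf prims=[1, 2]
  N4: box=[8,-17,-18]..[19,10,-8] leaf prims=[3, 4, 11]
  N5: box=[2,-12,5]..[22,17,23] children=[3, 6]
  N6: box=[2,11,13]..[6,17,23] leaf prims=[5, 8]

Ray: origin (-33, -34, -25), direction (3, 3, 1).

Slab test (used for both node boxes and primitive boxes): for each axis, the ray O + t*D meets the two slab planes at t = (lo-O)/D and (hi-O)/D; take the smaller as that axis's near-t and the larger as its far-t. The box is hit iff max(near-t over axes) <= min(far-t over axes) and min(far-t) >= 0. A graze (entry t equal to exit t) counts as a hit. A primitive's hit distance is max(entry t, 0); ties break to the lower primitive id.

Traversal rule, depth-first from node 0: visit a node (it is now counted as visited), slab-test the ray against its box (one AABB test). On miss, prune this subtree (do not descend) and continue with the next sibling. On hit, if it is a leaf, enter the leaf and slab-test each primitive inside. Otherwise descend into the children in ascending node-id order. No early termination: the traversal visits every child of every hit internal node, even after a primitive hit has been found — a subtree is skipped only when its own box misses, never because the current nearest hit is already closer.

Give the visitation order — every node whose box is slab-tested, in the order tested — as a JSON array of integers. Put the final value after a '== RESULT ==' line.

Walk:
N0 x:[13/3,55/3] y:[17/3,17] z:[7,48] -> hit [7,17], descend [1, 2, 4, 5]
  N1 x:[13/3,12] y:[20/3,12] z:[7,26] -> hit [7,12] leaf, test {P9(miss), P10(miss), P12(miss)}
  N2 x:[14/3,25/3] y:[9,49/3] z:[26,44] -> miss, prune
  N4 x:[41/3,52/3] y:[17/3,44/3] z:[7,17] -> hit [41/3,44/3] leaf, test {P3(miss), P4@t=41/3, P11(miss)}
  N5 x:[35/3,55/3] y:[22/3,17] z:[30,48] -> miss, prune

Summary -> nodes [0, 1, 2, 4, 5]; box-tests=5; leaf-entries=2; first=P4

== RESULT ==
[0, 1, 2, 4, 5]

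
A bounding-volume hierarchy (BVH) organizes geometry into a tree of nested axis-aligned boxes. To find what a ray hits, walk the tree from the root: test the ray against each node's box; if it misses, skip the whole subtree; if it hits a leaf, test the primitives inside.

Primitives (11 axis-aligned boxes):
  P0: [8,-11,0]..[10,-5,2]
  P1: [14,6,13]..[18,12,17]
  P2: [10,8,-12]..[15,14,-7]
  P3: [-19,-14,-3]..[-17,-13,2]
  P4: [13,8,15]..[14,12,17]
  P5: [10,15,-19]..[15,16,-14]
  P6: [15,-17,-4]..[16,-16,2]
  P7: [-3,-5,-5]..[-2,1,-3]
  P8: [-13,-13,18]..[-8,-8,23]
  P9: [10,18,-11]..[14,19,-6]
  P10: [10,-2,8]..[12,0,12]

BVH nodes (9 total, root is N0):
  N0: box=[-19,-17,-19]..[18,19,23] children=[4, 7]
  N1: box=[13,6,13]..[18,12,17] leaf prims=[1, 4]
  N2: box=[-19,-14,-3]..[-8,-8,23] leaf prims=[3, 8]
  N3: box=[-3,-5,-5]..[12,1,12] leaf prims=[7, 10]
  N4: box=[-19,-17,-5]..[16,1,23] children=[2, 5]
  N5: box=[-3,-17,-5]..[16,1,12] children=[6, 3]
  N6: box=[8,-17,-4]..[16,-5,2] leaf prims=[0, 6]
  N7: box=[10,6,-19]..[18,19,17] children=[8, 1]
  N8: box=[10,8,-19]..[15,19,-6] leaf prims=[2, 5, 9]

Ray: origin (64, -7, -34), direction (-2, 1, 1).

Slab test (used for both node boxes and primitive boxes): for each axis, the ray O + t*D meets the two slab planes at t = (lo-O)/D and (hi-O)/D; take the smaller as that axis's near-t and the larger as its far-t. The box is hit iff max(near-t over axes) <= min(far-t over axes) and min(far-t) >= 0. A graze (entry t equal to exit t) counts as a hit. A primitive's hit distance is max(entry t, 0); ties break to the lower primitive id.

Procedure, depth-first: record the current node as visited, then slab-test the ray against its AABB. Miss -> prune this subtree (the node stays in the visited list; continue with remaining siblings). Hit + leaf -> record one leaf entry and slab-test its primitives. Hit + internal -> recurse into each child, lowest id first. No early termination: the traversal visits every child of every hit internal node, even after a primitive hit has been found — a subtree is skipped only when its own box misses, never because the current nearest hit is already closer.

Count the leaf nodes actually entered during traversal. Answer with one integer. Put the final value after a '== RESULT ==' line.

Trace the traversal:
N0 x:[23,83/2] y:[-10,26] z:[15,57] -> hit [23,26], descend [4, 7]
  N4 x:[24,83/2] y:[-10,8] z:[29,57] -> miss, prune
  N7 x:[23,27] y:[13,26] z:[15,51] -> hit [23,26], descend [1, 8]
    N1 x:[23,51/2] y:[13,19] z:[47,51] -> miss, prune
    N8 x:[49/2,27] y:[15,26] z:[15,28] -> hit [49/2,26] leaf, test {P2(miss), P5(miss), P9@t=25}

5 AABB tests over nodes [0, 4, 7, 1, 8]; 1 leaf entered; closest P9.

== RESULT ==
1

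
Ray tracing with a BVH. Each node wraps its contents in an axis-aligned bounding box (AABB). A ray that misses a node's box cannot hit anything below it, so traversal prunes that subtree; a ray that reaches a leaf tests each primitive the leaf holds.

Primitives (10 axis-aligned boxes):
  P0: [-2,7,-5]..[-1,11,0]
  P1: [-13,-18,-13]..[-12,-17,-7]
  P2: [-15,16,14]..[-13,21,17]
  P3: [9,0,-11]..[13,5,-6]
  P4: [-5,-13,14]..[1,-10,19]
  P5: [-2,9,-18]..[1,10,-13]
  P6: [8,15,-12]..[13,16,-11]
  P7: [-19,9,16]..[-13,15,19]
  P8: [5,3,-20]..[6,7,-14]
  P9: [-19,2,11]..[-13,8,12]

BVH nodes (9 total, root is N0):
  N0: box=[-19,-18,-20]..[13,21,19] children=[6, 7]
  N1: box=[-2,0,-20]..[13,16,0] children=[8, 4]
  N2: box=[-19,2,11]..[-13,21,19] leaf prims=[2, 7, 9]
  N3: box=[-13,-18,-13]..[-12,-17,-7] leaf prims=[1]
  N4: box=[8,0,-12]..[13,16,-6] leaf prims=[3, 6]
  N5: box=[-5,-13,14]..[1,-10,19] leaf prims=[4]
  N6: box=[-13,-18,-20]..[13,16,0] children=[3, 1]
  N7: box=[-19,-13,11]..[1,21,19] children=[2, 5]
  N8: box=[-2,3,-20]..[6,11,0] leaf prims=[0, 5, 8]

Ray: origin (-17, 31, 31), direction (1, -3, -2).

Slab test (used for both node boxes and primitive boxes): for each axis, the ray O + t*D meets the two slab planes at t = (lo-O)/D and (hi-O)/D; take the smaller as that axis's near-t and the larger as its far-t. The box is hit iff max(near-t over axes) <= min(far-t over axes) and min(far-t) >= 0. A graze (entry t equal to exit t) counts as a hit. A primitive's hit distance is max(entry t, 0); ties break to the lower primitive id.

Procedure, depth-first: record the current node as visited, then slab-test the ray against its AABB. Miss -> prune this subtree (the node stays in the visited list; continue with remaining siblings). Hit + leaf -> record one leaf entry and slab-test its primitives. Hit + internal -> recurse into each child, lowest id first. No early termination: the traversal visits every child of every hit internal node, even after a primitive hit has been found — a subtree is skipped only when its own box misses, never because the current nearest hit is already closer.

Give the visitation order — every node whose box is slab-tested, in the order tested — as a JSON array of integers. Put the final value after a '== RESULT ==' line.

Walk:
N0 x:[-2,30] y:[10/3,49/3] z:[6,51/2] -> hit [6,49/3], descend [6, 7]
  N6 x:[4,30] y:[5,49/3] z:[31/2,51/2] -> hit [31/2,49/3], descend [1, 3]
    N1 x:[15,30] y:[5,31/3] z:[31/2,51/2] -> miss, prune
    N3 x:[4,5] y:[16,49/3] z:[19,22] -> miss, prune
  N7 x:[-2,18] y:[10/3,44/3] z:[6,10] -> hit [6,10], descend [2, 5]
    N2 x:[-2,4] y:[10/3,29/3] z:[6,10] -> miss, prune
    N5 x:[12,18] y:[41/3,44/3] z:[6,17/2] -> miss, prune

7 AABB tests over nodes [0, 6, 1, 3, 7, 2, 5]; 0 leaves entered; closest miss.

== RESULT ==
[0, 6, 1, 3, 7, 2, 5]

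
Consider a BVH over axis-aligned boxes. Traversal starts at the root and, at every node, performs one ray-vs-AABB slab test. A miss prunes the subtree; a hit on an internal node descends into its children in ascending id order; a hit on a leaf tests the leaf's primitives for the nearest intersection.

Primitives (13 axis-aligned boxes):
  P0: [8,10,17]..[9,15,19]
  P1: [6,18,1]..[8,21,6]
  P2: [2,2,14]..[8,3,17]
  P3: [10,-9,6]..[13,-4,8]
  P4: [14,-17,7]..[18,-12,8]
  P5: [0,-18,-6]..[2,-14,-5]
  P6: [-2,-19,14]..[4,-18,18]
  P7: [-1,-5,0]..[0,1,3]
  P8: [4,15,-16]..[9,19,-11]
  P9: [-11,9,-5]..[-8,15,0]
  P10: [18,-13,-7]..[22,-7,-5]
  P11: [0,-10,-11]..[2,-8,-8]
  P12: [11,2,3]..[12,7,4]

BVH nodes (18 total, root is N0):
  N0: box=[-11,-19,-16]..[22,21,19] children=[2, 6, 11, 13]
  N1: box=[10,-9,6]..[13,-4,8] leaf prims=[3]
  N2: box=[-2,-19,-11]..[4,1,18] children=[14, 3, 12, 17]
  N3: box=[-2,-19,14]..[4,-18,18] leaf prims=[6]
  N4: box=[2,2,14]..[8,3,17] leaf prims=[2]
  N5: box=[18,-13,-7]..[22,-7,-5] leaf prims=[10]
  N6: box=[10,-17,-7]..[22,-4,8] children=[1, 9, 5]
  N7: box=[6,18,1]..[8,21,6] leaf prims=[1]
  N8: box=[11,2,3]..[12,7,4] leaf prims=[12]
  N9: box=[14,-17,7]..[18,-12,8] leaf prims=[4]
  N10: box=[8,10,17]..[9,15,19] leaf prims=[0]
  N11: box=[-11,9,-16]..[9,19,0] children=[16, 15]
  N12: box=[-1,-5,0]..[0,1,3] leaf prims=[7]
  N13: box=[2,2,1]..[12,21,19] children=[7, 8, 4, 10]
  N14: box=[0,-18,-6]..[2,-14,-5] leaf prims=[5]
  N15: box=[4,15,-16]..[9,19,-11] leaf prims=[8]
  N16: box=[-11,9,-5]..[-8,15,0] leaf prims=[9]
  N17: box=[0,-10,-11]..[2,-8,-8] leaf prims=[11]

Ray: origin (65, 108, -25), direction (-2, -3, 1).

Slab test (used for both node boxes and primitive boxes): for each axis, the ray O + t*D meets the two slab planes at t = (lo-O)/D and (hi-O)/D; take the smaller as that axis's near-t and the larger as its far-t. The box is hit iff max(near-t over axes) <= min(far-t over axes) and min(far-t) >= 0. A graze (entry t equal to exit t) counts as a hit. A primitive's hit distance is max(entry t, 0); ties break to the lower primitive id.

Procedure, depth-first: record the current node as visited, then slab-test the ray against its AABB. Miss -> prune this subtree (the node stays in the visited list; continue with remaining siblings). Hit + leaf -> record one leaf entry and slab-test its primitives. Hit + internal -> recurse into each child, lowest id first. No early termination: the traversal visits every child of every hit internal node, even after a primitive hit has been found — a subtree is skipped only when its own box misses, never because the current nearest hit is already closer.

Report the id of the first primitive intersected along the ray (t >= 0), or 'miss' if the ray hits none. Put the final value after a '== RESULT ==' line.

Walk:
N0 x:[43/2,38] y:[29,127/3] z:[9,44] -> hit [29,38], descend [2, 6, 11, 13]
  N2 x:[61/2,67/2] y:[107/3,127/3] z:[14,43] -> miss, prune
  N6 x:[43/2,55/2] y:[112/3,125/3] z:[18,33] -> miss, prune
  N11 x:[28,38] y:[89/3,33] z:[9,25] -> miss, prune
  N13 x:[53/2,63/2] y:[29,106/3] z:[26,44] -> hit [29,63/2], descend [4, 7, 8, 10]
    N4 x:[57/2,63/2] y:[35,106/3] z:[39,42] -> miss, prune
    N7 x:[57/2,59/2] y:[29,30] z:[26,31] -> hit [29,59/2] leaf, test {P1@t=29}
    N8 x:[53/2,27] y:[101/3,106/3] z:[28,29] -> miss, prune
    N10 x:[28,57/2] y:[31,98/3] z:[42,44] -> miss, prune

Visited [0, 2, 6, 11, 13, 4, 7, 8, 10]. Tests: 9 box, 1 leaf. Nearest: P1.

== RESULT ==
1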